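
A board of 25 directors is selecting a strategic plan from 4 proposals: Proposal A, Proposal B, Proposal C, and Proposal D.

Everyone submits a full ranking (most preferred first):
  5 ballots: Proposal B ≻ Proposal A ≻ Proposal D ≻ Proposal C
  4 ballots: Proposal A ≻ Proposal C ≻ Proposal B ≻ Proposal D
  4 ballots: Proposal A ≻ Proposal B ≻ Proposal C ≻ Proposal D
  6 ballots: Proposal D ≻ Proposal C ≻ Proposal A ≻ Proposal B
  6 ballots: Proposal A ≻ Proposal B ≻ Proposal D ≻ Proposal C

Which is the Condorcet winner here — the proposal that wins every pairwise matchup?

Proposal A vs Proposal B: 20–5
Proposal A vs Proposal C: 19–6
Proposal A vs Proposal D: 19–6
Proposal A beats every other proposal.

Proposal A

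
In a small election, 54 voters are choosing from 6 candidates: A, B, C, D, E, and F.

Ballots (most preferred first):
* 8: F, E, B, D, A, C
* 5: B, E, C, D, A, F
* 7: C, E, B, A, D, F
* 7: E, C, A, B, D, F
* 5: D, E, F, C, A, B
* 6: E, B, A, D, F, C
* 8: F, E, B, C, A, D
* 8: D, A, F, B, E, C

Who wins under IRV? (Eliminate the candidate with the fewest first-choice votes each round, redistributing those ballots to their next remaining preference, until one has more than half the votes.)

E

Round 1: A 0, B 5, C 7, D 13, E 13, F 16. A eliminated.
Round 2: B 5, C 7, D 13, E 13, F 16. B eliminated.
Round 3: C 7, D 13, E 18, F 16. C eliminated.
Round 4: D 13, E 25, F 16. D eliminated.
Round 5: E 30, F 24. E has a majority (≥28).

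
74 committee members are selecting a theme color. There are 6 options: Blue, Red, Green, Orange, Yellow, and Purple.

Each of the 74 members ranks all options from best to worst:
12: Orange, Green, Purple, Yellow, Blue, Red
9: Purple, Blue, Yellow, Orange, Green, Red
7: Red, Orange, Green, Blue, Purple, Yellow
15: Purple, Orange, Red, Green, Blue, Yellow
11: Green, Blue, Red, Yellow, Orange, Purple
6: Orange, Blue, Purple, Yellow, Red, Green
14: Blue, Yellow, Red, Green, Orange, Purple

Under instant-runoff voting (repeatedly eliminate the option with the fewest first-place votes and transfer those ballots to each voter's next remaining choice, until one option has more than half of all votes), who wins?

Round 1: Blue 14, Red 7, Green 11, Orange 18, Yellow 0, Purple 24. Yellow eliminated.
Round 2: Blue 14, Red 7, Green 11, Orange 18, Purple 24. Red eliminated.
Round 3: Blue 14, Green 11, Orange 25, Purple 24. Green eliminated.
Round 4: Blue 25, Orange 25, Purple 24. Purple eliminated.
Round 5: Blue 34, Orange 40. Orange has a majority (≥38).

Orange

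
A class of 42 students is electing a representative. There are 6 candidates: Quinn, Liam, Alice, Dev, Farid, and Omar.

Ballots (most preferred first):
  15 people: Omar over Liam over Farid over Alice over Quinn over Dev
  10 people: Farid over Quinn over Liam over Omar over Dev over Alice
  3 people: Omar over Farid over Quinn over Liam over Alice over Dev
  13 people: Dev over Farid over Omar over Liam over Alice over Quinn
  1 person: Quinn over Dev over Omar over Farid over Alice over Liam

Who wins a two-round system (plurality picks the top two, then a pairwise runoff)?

Round 1 first-place votes: Quinn 1, Liam 0, Alice 0, Dev 13, Farid 10, Omar 18. Omar and Dev advance.
Runoff: Omar is ranked above Dev on 28 ballots, Dev above Omar on 14.

Omar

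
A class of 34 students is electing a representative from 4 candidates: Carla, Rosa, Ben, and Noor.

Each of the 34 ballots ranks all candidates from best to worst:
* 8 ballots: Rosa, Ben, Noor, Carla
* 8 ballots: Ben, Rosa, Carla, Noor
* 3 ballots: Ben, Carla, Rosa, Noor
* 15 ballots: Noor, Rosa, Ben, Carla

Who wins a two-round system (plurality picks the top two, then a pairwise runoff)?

Ben

Round 1 first-place votes: Carla 0, Rosa 8, Ben 11, Noor 15. Noor and Ben advance.
Runoff: Noor is ranked above Ben on 15 ballots, Ben above Noor on 19.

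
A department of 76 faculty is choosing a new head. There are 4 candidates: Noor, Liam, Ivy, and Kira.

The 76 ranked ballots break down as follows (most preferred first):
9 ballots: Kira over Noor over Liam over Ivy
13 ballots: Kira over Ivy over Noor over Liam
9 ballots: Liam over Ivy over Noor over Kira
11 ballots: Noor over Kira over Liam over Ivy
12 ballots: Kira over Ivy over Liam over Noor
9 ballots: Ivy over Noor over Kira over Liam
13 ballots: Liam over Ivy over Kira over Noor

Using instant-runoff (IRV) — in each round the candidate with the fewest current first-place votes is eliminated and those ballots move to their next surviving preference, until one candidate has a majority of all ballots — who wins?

Round 1: Noor 11, Liam 22, Ivy 9, Kira 34. Ivy eliminated.
Round 2: Noor 20, Liam 22, Kira 34. Noor eliminated.
Round 3: Liam 22, Kira 54. Kira has a majority (≥39).

Kira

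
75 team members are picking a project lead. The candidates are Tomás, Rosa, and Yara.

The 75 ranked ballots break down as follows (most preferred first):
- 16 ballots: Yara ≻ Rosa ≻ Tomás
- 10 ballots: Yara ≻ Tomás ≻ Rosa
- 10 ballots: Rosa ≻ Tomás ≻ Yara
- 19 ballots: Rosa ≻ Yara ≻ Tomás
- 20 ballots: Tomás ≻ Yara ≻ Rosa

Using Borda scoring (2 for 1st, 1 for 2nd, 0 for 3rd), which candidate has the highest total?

Yara

Tomás: 16×0 + 10×1 + 10×1 + 19×0 + 20×2 = 60
Rosa: 16×1 + 10×0 + 10×2 + 19×2 + 20×0 = 74
Yara: 16×2 + 10×2 + 10×0 + 19×1 + 20×1 = 91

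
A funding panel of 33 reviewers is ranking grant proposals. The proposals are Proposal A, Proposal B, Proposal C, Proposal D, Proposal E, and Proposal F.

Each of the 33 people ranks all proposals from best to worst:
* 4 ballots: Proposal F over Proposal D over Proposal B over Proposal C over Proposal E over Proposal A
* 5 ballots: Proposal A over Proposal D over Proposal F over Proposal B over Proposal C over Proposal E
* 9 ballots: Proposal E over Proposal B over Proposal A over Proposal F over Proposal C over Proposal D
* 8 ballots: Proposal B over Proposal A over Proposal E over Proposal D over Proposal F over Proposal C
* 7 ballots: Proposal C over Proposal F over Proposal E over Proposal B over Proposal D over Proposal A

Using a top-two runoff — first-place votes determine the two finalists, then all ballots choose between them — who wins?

Round 1 first-place votes: Proposal A 5, Proposal B 8, Proposal C 7, Proposal D 0, Proposal E 9, Proposal F 4. Proposal E and Proposal B advance.
Runoff: Proposal E is ranked above Proposal B on 16 ballots, Proposal B above Proposal E on 17.

Proposal B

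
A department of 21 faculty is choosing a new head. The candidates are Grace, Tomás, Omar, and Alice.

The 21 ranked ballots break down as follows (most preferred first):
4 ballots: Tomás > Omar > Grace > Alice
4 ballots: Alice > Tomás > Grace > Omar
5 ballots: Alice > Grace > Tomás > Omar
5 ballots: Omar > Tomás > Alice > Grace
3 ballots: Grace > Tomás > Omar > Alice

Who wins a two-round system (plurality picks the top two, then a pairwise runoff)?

Round 1 first-place votes: Grace 3, Tomás 4, Omar 5, Alice 9. Alice and Omar advance.
Runoff: Alice is ranked above Omar on 9 ballots, Omar above Alice on 12.

Omar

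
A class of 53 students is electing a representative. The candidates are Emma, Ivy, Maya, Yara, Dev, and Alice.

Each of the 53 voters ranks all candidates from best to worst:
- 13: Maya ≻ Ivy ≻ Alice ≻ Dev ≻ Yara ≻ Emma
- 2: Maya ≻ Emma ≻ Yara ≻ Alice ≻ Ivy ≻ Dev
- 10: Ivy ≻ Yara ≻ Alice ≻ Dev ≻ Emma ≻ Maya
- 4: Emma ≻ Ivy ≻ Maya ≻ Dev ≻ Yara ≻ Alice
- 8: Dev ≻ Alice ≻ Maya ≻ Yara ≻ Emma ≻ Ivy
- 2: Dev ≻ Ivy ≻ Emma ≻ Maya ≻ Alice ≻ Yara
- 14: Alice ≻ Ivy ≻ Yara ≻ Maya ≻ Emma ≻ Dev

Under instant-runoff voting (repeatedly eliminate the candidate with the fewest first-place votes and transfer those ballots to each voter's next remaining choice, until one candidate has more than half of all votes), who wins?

Ivy

Round 1: Emma 4, Ivy 10, Maya 15, Yara 0, Dev 10, Alice 14. Yara eliminated.
Round 2: Emma 4, Ivy 10, Maya 15, Dev 10, Alice 14. Emma eliminated.
Round 3: Ivy 14, Maya 15, Dev 10, Alice 14. Dev eliminated.
Round 4: Ivy 16, Maya 15, Alice 22. Maya eliminated.
Round 5: Ivy 29, Alice 24. Ivy has a majority (≥27).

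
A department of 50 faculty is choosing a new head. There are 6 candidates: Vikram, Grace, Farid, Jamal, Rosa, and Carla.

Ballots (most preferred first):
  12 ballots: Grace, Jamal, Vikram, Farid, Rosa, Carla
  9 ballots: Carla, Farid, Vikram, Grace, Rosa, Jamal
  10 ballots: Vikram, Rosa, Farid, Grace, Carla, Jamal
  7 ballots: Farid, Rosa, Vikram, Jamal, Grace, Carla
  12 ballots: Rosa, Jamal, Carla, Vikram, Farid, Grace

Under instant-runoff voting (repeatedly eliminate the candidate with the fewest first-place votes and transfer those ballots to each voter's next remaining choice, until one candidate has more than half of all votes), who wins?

Vikram

Round 1: Vikram 10, Grace 12, Farid 7, Jamal 0, Rosa 12, Carla 9. Jamal eliminated.
Round 2: Vikram 10, Grace 12, Farid 7, Rosa 12, Carla 9. Farid eliminated.
Round 3: Vikram 10, Grace 12, Rosa 19, Carla 9. Carla eliminated.
Round 4: Vikram 19, Grace 12, Rosa 19. Grace eliminated.
Round 5: Vikram 31, Rosa 19. Vikram has a majority (≥26).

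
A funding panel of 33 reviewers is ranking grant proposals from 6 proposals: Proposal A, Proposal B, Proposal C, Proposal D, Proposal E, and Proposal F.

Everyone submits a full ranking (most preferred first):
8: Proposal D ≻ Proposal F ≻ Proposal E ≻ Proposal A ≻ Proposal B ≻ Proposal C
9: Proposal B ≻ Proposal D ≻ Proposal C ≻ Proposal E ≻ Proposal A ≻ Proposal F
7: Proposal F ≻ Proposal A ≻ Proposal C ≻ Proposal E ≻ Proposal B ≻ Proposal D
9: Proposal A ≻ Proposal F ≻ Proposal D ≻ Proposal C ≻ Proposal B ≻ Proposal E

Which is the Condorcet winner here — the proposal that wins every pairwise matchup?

Proposal D

Proposal D vs Proposal A: 17–16
Proposal D vs Proposal B: 17–16
Proposal D vs Proposal C: 26–7
Proposal D vs Proposal E: 26–7
Proposal D vs Proposal F: 17–16
Proposal D beats every other proposal.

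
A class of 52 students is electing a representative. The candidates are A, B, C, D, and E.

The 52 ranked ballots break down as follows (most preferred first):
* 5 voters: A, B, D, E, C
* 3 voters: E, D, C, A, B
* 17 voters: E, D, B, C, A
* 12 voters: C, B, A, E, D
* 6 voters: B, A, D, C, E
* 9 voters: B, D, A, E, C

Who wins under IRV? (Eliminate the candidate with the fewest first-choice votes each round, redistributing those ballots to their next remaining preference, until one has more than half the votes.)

Round 1: A 5, B 15, C 12, D 0, E 20. D eliminated.
Round 2: A 5, B 15, C 12, E 20. A eliminated.
Round 3: B 20, C 12, E 20. C eliminated.
Round 4: B 32, E 20. B has a majority (≥27).

B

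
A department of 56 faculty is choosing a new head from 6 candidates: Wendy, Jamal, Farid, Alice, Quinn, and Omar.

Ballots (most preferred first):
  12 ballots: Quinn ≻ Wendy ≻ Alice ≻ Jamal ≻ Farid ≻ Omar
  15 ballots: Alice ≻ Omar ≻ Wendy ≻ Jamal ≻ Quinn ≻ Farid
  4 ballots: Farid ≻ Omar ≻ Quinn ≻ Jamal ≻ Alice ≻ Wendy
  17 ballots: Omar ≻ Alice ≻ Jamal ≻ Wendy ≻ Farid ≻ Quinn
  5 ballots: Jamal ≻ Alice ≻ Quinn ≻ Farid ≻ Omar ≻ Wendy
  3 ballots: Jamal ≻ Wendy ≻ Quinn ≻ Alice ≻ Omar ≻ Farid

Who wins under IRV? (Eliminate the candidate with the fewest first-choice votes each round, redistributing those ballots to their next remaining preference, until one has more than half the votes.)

Alice

Round 1: Wendy 0, Jamal 8, Farid 4, Alice 15, Quinn 12, Omar 17. Wendy eliminated.
Round 2: Jamal 8, Farid 4, Alice 15, Quinn 12, Omar 17. Farid eliminated.
Round 3: Jamal 8, Alice 15, Quinn 12, Omar 21. Jamal eliminated.
Round 4: Alice 20, Quinn 15, Omar 21. Quinn eliminated.
Round 5: Alice 35, Omar 21. Alice has a majority (≥29).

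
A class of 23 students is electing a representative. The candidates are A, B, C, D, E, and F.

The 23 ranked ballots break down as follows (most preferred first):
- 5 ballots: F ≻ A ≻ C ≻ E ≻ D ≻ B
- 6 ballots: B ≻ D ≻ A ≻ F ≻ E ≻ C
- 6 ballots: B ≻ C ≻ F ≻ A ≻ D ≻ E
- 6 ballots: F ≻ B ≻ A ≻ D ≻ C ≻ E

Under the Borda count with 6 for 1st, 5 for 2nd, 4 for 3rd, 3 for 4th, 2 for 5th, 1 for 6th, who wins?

A: 5×5 + 6×4 + 6×3 + 6×4 = 91
B: 5×1 + 6×6 + 6×6 + 6×5 = 107
C: 5×4 + 6×1 + 6×5 + 6×2 = 68
D: 5×2 + 6×5 + 6×2 + 6×3 = 70
E: 5×3 + 6×2 + 6×1 + 6×1 = 39
F: 5×6 + 6×3 + 6×4 + 6×6 = 108

F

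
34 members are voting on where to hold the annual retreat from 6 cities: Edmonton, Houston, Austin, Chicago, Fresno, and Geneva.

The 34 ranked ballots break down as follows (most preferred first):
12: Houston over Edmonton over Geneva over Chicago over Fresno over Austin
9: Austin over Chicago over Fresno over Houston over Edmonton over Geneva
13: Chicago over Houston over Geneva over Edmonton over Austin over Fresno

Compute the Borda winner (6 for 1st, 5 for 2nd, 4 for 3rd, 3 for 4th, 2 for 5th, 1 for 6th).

Edmonton: 12×5 + 9×2 + 13×3 = 117
Houston: 12×6 + 9×3 + 13×5 = 164
Austin: 12×1 + 9×6 + 13×2 = 92
Chicago: 12×3 + 9×5 + 13×6 = 159
Fresno: 12×2 + 9×4 + 13×1 = 73
Geneva: 12×4 + 9×1 + 13×4 = 109

Houston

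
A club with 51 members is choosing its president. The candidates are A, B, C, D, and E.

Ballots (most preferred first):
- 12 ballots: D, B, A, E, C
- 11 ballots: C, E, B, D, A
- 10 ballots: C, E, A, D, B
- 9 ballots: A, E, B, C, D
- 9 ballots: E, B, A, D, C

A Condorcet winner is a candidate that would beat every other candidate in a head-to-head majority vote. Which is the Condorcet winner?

E vs A: 30–21
E vs B: 39–12
E vs C: 30–21
E vs D: 39–12
E beats every other candidate.

E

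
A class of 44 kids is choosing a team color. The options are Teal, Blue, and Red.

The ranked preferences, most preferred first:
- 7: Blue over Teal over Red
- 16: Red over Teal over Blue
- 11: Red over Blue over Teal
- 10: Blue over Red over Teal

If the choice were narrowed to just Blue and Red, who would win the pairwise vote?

Blue is ranked above Red on 17 ballots; Red above Blue on 27.

Red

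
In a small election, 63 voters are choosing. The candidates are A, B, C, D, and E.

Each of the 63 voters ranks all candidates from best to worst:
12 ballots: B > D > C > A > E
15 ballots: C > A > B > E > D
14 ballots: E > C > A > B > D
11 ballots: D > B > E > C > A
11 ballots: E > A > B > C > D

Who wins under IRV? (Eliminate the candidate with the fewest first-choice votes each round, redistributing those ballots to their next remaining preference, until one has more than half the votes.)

Round 1: A 0, B 12, C 15, D 11, E 25. A eliminated.
Round 2: B 12, C 15, D 11, E 25. D eliminated.
Round 3: B 23, C 15, E 25. C eliminated.
Round 4: B 38, E 25. B has a majority (≥32).

B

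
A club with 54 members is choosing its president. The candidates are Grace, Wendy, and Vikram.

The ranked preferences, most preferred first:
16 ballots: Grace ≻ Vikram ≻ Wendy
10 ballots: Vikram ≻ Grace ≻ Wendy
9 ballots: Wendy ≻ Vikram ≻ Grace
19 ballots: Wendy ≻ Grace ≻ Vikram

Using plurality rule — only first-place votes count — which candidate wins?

First-place votes: Grace 16, Wendy 28, Vikram 10.

Wendy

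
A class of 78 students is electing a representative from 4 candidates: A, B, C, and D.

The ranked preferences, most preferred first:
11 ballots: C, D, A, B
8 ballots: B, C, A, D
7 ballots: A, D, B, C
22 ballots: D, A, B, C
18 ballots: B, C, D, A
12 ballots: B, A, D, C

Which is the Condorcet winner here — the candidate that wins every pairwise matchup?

D

D vs A: 51–27
D vs B: 40–38
D vs C: 41–37
D beats every other candidate.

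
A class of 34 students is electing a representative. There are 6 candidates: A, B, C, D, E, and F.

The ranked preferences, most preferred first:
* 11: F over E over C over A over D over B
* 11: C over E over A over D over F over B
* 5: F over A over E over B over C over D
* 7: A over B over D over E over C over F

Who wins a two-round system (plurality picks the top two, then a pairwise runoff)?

Round 1 first-place votes: A 7, B 0, C 11, D 0, E 0, F 16. F and C advance.
Runoff: F is ranked above C on 16 ballots, C above F on 18.

C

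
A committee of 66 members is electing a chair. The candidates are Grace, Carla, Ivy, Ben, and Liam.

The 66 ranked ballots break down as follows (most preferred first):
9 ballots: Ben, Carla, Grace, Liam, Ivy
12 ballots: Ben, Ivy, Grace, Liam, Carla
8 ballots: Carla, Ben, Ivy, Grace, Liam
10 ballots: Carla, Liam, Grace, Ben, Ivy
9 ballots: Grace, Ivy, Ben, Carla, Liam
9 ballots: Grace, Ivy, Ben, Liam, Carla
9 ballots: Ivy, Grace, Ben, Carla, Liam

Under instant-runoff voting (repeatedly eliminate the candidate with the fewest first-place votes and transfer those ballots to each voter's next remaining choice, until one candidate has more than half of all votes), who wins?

Round 1: Grace 18, Carla 18, Ivy 9, Ben 21, Liam 0. Liam eliminated.
Round 2: Grace 18, Carla 18, Ivy 9, Ben 21. Ivy eliminated.
Round 3: Grace 27, Carla 18, Ben 21. Carla eliminated.
Round 4: Grace 37, Ben 29. Grace has a majority (≥34).

Grace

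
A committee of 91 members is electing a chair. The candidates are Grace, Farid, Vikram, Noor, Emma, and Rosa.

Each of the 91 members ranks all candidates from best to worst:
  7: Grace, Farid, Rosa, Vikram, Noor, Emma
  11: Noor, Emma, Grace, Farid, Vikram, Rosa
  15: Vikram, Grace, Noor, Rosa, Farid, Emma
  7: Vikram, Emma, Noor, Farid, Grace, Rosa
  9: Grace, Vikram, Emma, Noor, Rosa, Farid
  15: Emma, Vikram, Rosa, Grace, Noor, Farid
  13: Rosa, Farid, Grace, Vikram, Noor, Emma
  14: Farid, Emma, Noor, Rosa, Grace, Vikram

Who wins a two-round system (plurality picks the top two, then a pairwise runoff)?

Grace

Round 1 first-place votes: Grace 16, Farid 14, Vikram 22, Noor 11, Emma 15, Rosa 13. Vikram and Grace advance.
Runoff: Vikram is ranked above Grace on 37 ballots, Grace above Vikram on 54.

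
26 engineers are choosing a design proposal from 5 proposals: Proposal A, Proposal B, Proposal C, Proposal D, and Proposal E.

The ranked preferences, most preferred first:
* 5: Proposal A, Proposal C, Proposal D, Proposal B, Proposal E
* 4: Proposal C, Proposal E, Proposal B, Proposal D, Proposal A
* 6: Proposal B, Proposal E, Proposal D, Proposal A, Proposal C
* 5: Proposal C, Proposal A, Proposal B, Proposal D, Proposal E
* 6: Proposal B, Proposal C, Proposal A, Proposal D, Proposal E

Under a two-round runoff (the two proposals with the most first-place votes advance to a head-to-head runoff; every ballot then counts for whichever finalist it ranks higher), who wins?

Round 1 first-place votes: Proposal A 5, Proposal B 12, Proposal C 9, Proposal D 0, Proposal E 0. Proposal B and Proposal C advance.
Runoff: Proposal B is ranked above Proposal C on 12 ballots, Proposal C above Proposal B on 14.

Proposal C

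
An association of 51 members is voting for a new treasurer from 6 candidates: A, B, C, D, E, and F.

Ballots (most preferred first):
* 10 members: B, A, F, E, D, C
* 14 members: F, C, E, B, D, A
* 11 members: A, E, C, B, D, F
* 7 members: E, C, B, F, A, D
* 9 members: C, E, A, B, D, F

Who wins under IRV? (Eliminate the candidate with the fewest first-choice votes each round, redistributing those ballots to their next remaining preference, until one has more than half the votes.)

C

Round 1: A 11, B 10, C 9, D 0, E 7, F 14. D eliminated.
Round 2: A 11, B 10, C 9, E 7, F 14. E eliminated.
Round 3: A 11, B 10, C 16, F 14. B eliminated.
Round 4: A 21, C 16, F 14. F eliminated.
Round 5: A 21, C 30. C has a majority (≥26).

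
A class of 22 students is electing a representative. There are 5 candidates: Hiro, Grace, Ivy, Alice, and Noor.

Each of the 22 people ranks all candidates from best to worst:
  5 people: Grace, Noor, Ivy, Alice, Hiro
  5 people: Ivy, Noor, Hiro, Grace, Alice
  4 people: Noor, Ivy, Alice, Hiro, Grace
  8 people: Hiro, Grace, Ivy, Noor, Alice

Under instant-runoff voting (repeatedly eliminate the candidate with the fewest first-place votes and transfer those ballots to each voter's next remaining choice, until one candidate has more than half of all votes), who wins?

Ivy

Round 1: Hiro 8, Grace 5, Ivy 5, Alice 0, Noor 4. Alice eliminated.
Round 2: Hiro 8, Grace 5, Ivy 5, Noor 4. Noor eliminated.
Round 3: Hiro 8, Grace 5, Ivy 9. Grace eliminated.
Round 4: Hiro 8, Ivy 14. Ivy has a majority (≥12).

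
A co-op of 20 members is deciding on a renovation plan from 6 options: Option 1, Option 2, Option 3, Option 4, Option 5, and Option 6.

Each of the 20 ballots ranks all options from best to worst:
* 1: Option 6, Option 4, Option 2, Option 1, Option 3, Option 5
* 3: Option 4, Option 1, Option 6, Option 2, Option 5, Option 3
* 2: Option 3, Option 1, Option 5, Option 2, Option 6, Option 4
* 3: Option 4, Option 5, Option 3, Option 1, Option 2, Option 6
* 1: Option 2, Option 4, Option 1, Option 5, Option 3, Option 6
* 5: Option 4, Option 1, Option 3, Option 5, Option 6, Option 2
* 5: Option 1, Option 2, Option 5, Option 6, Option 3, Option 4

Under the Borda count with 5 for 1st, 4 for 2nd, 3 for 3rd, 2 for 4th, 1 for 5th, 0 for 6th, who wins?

Option 1: 1×2 + 3×4 + 2×4 + 3×2 + 1×3 + 5×4 + 5×5 = 76
Option 2: 1×3 + 3×2 + 2×2 + 3×1 + 1×5 + 5×0 + 5×4 = 41
Option 3: 1×1 + 3×0 + 2×5 + 3×3 + 1×1 + 5×3 + 5×1 = 41
Option 4: 1×4 + 3×5 + 2×0 + 3×5 + 1×4 + 5×5 + 5×0 = 63
Option 5: 1×0 + 3×1 + 2×3 + 3×4 + 1×2 + 5×2 + 5×3 = 48
Option 6: 1×5 + 3×3 + 2×1 + 3×0 + 1×0 + 5×1 + 5×2 = 31

Option 1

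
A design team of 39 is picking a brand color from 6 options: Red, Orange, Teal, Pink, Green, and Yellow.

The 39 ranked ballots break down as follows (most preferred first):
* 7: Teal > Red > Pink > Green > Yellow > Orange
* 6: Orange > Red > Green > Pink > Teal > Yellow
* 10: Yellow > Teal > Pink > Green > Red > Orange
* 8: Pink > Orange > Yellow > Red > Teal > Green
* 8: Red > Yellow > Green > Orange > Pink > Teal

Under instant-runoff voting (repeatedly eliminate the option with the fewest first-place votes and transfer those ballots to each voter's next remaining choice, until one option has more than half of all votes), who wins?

Round 1: Red 8, Orange 6, Teal 7, Pink 8, Green 0, Yellow 10. Green eliminated.
Round 2: Red 8, Orange 6, Teal 7, Pink 8, Yellow 10. Orange eliminated.
Round 3: Red 14, Teal 7, Pink 8, Yellow 10. Teal eliminated.
Round 4: Red 21, Pink 8, Yellow 10. Red has a majority (≥20).

Red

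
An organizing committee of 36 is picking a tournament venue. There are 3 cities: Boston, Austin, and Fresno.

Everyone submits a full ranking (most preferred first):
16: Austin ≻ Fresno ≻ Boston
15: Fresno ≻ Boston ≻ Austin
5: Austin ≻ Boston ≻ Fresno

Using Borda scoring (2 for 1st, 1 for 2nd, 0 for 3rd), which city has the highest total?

Boston: 16×0 + 15×1 + 5×1 = 20
Austin: 16×2 + 15×0 + 5×2 = 42
Fresno: 16×1 + 15×2 + 5×0 = 46

Fresno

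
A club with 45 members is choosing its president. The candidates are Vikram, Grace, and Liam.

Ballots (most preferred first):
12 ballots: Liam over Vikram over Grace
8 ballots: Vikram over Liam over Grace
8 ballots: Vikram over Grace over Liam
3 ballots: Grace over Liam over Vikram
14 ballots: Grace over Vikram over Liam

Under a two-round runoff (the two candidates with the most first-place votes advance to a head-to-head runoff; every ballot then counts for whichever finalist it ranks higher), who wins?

Round 1 first-place votes: Vikram 16, Grace 17, Liam 12. Grace and Vikram advance.
Runoff: Grace is ranked above Vikram on 17 ballots, Vikram above Grace on 28.

Vikram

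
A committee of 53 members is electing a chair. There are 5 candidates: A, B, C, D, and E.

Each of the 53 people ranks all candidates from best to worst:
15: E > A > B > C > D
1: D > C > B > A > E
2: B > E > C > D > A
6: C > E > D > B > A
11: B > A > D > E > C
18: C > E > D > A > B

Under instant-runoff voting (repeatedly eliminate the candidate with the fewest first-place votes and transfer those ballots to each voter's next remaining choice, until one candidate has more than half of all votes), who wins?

E

Round 1: A 0, B 13, C 24, D 1, E 15. A eliminated.
Round 2: B 13, C 24, D 1, E 15. D eliminated.
Round 3: B 13, C 25, E 15. B eliminated.
Round 4: C 25, E 28. E has a majority (≥27).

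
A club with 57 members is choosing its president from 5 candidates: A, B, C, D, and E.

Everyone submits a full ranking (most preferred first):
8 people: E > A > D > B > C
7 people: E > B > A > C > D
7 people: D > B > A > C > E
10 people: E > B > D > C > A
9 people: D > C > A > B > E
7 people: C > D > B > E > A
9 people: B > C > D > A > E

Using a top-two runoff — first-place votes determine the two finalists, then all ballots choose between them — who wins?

Round 1 first-place votes: A 0, B 9, C 7, D 16, E 25. E and D advance.
Runoff: E is ranked above D on 25 ballots, D above E on 32.

D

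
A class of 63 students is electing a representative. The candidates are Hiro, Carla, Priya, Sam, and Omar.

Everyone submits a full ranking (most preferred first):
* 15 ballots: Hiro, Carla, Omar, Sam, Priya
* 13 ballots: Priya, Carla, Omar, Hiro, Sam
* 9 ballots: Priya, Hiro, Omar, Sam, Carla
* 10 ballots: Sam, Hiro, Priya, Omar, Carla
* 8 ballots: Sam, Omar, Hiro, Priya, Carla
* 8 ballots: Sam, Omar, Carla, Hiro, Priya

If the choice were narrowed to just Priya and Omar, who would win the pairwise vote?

Priya is ranked above Omar on 32 ballots; Omar above Priya on 31.

Priya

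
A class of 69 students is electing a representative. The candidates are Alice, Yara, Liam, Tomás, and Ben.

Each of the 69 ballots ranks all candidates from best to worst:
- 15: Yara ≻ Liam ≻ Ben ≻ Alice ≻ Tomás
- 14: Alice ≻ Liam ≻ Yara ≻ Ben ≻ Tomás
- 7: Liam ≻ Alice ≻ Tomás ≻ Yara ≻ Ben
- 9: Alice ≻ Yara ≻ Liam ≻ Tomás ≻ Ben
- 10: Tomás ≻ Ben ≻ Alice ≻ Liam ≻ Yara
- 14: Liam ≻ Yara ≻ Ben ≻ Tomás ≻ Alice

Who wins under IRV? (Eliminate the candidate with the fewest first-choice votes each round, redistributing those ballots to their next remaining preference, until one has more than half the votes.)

Liam

Round 1: Alice 23, Yara 15, Liam 21, Tomás 10, Ben 0. Ben eliminated.
Round 2: Alice 23, Yara 15, Liam 21, Tomás 10. Tomás eliminated.
Round 3: Alice 33, Yara 15, Liam 21. Yara eliminated.
Round 4: Alice 33, Liam 36. Liam has a majority (≥35).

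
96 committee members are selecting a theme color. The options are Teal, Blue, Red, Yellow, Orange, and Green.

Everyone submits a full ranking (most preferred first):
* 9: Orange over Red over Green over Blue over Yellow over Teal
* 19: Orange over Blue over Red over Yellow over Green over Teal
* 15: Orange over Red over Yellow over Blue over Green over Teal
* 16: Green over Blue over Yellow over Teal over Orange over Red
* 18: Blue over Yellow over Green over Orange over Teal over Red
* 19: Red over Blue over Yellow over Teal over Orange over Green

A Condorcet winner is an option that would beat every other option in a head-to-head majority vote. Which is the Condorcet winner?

Blue vs Teal: 96–0
Blue vs Red: 53–43
Blue vs Yellow: 81–15
Blue vs Orange: 53–43
Blue vs Green: 71–25
Blue beats every other option.

Blue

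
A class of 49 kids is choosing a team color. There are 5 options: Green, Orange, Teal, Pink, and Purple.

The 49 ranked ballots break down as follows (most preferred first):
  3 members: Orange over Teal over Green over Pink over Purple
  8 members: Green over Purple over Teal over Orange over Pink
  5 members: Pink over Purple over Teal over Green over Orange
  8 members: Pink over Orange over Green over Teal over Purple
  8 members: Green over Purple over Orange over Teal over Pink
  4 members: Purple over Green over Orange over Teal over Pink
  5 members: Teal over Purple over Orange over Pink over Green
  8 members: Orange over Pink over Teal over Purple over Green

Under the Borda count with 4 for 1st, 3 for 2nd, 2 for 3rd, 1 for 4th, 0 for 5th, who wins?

Orange

Green: 3×2 + 8×4 + 5×1 + 8×2 + 8×4 + 4×3 + 5×0 + 8×0 = 103
Orange: 3×4 + 8×1 + 5×0 + 8×3 + 8×2 + 4×2 + 5×2 + 8×4 = 110
Teal: 3×3 + 8×2 + 5×2 + 8×1 + 8×1 + 4×1 + 5×4 + 8×2 = 91
Pink: 3×1 + 8×0 + 5×4 + 8×4 + 8×0 + 4×0 + 5×1 + 8×3 = 84
Purple: 3×0 + 8×3 + 5×3 + 8×0 + 8×3 + 4×4 + 5×3 + 8×1 = 102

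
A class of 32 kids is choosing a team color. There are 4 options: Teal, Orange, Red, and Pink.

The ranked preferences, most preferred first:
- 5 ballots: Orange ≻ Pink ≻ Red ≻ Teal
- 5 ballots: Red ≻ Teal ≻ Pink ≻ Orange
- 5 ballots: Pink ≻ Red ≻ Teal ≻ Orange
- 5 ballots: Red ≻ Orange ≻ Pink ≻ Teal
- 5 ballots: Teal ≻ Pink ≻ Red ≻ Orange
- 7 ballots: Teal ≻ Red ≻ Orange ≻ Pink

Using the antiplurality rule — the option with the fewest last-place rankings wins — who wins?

Red

Last-place votes: Teal 10, Orange 15, Red 0, Pink 7.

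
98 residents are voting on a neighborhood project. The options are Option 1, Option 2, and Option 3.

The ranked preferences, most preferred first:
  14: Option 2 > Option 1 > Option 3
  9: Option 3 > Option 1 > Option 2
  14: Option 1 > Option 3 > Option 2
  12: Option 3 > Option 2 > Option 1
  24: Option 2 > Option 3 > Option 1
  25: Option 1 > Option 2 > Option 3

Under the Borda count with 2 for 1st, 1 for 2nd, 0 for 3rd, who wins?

Option 2

Option 1: 14×1 + 9×1 + 14×2 + 12×0 + 24×0 + 25×2 = 101
Option 2: 14×2 + 9×0 + 14×0 + 12×1 + 24×2 + 25×1 = 113
Option 3: 14×0 + 9×2 + 14×1 + 12×2 + 24×1 + 25×0 = 80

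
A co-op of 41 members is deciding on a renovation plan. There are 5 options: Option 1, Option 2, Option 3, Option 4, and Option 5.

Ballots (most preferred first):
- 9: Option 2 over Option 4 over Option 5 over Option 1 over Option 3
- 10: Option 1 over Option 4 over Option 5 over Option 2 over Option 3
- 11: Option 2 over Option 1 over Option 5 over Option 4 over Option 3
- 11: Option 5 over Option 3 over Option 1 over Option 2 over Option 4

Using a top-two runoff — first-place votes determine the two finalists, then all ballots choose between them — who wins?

Option 5

Round 1 first-place votes: Option 1 10, Option 2 20, Option 3 0, Option 4 0, Option 5 11. Option 2 and Option 5 advance.
Runoff: Option 2 is ranked above Option 5 on 20 ballots, Option 5 above Option 2 on 21.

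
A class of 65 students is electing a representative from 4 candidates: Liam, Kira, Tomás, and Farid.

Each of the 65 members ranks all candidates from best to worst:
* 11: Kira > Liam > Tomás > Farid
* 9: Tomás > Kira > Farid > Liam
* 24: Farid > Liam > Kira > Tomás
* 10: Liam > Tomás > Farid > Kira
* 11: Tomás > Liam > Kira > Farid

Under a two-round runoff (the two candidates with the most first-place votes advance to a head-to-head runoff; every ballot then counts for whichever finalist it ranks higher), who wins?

Round 1 first-place votes: Liam 10, Kira 11, Tomás 20, Farid 24. Farid and Tomás advance.
Runoff: Farid is ranked above Tomás on 24 ballots, Tomás above Farid on 41.

Tomás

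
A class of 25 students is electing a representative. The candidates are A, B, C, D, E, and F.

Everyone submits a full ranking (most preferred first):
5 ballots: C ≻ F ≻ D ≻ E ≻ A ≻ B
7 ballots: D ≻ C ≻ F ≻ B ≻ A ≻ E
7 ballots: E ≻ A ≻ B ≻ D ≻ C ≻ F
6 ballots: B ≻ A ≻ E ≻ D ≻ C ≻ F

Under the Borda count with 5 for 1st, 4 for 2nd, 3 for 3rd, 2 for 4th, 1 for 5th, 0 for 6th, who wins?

D

A: 5×1 + 7×1 + 7×4 + 6×4 = 64
B: 5×0 + 7×2 + 7×3 + 6×5 = 65
C: 5×5 + 7×4 + 7×1 + 6×1 = 66
D: 5×3 + 7×5 + 7×2 + 6×2 = 76
E: 5×2 + 7×0 + 7×5 + 6×3 = 63
F: 5×4 + 7×3 + 7×0 + 6×0 = 41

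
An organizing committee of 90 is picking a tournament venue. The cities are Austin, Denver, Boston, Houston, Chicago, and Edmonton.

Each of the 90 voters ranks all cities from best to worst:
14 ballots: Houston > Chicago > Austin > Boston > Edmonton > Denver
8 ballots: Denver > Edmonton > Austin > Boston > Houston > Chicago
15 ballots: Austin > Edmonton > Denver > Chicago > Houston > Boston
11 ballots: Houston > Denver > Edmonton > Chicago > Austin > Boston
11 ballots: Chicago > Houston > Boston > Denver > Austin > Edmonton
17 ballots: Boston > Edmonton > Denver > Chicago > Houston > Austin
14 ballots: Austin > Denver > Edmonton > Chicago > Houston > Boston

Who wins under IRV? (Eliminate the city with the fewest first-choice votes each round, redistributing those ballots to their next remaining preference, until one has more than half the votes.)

Houston

Round 1: Austin 29, Denver 8, Boston 17, Houston 25, Chicago 11, Edmonton 0. Edmonton eliminated.
Round 2: Austin 29, Denver 8, Boston 17, Houston 25, Chicago 11. Denver eliminated.
Round 3: Austin 37, Boston 17, Houston 25, Chicago 11. Chicago eliminated.
Round 4: Austin 37, Boston 17, Houston 36. Boston eliminated.
Round 5: Austin 37, Houston 53. Houston has a majority (≥46).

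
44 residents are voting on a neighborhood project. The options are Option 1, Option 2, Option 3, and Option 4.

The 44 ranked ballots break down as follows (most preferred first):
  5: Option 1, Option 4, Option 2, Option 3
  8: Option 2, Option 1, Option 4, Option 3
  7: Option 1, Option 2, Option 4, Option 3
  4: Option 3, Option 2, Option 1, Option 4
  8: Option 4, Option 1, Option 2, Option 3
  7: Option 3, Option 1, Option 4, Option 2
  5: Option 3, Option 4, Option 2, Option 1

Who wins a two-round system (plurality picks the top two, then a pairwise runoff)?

Option 1

Round 1 first-place votes: Option 1 12, Option 2 8, Option 3 16, Option 4 8. Option 3 and Option 1 advance.
Runoff: Option 3 is ranked above Option 1 on 16 ballots, Option 1 above Option 3 on 28.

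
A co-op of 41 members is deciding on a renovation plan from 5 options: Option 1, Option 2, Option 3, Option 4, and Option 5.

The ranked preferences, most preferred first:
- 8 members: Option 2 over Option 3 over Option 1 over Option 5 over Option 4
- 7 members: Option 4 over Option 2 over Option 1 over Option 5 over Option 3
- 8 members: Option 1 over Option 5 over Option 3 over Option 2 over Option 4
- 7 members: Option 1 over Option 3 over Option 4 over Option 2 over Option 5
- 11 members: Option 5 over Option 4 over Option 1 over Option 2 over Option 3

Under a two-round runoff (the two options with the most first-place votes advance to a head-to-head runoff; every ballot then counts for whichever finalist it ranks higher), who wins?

Option 1

Round 1 first-place votes: Option 1 15, Option 2 8, Option 3 0, Option 4 7, Option 5 11. Option 1 and Option 5 advance.
Runoff: Option 1 is ranked above Option 5 on 30 ballots, Option 5 above Option 1 on 11.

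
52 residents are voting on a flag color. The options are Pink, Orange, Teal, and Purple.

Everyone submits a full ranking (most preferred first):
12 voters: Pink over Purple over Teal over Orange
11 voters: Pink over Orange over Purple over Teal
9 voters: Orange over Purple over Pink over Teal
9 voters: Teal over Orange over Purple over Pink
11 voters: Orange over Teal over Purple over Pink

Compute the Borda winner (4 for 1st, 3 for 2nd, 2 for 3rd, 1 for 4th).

Pink: 12×4 + 11×4 + 9×2 + 9×1 + 11×1 = 130
Orange: 12×1 + 11×3 + 9×4 + 9×3 + 11×4 = 152
Teal: 12×2 + 11×1 + 9×1 + 9×4 + 11×3 = 113
Purple: 12×3 + 11×2 + 9×3 + 9×2 + 11×2 = 125

Orange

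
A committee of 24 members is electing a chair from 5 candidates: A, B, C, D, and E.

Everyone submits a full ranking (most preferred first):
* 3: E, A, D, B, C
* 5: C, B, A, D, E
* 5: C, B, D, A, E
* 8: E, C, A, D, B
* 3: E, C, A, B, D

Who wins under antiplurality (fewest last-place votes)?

A

Last-place votes: A 0, B 8, C 3, D 3, E 10.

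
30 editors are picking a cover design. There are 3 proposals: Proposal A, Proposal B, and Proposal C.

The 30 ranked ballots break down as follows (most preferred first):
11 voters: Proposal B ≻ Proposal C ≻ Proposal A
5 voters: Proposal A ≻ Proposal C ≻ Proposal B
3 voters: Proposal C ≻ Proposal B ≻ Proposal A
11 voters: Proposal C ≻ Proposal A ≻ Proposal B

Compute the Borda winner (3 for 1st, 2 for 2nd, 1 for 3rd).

Proposal A: 11×1 + 5×3 + 3×1 + 11×2 = 51
Proposal B: 11×3 + 5×1 + 3×2 + 11×1 = 55
Proposal C: 11×2 + 5×2 + 3×3 + 11×3 = 74

Proposal C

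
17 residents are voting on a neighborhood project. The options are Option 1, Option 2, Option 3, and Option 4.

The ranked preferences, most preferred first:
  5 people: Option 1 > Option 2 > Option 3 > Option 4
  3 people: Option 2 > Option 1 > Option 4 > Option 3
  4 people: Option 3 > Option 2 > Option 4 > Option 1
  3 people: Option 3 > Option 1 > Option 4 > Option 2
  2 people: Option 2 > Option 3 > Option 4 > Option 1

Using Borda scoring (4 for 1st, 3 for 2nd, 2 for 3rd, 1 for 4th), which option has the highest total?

Option 2

Option 1: 5×4 + 3×3 + 4×1 + 3×3 + 2×1 = 44
Option 2: 5×3 + 3×4 + 4×3 + 3×1 + 2×4 = 50
Option 3: 5×2 + 3×1 + 4×4 + 3×4 + 2×3 = 47
Option 4: 5×1 + 3×2 + 4×2 + 3×2 + 2×2 = 29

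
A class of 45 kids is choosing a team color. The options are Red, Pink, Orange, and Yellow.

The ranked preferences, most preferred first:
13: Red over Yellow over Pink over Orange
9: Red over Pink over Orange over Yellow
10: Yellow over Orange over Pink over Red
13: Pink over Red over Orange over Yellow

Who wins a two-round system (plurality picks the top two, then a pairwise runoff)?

Round 1 first-place votes: Red 22, Pink 13, Orange 0, Yellow 10. Red and Pink advance.
Runoff: Red is ranked above Pink on 22 ballots, Pink above Red on 23.

Pink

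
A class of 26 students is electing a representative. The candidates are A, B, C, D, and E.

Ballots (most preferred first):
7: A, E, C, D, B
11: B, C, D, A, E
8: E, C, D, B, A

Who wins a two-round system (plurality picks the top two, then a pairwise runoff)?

Round 1 first-place votes: A 7, B 11, C 0, D 0, E 8. B and E advance.
Runoff: B is ranked above E on 11 ballots, E above B on 15.

E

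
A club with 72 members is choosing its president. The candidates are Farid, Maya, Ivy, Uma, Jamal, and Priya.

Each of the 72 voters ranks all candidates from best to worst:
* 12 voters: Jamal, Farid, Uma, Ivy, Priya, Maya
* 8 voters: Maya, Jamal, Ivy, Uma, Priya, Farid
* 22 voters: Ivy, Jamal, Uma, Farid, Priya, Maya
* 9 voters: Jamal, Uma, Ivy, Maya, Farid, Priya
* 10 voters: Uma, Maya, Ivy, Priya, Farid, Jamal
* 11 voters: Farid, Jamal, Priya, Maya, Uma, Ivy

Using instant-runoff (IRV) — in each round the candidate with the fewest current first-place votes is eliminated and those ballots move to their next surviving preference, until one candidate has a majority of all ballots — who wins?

Jamal

Round 1: Farid 11, Maya 8, Ivy 22, Uma 10, Jamal 21, Priya 0. Priya eliminated.
Round 2: Farid 11, Maya 8, Ivy 22, Uma 10, Jamal 21. Maya eliminated.
Round 3: Farid 11, Ivy 22, Uma 10, Jamal 29. Uma eliminated.
Round 4: Farid 11, Ivy 32, Jamal 29. Farid eliminated.
Round 5: Ivy 32, Jamal 40. Jamal has a majority (≥37).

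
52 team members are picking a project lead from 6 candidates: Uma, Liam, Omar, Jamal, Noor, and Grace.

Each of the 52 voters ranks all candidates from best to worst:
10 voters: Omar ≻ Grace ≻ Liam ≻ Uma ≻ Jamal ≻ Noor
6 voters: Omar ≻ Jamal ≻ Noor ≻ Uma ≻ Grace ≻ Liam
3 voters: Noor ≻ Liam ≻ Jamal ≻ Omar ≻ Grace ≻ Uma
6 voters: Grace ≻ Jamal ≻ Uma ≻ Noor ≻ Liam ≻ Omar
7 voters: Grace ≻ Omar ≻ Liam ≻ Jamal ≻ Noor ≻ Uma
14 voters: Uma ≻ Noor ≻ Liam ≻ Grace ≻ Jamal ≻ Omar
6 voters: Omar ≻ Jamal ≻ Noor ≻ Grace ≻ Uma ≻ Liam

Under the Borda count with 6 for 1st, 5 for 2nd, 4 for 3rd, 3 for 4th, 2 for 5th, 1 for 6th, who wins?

Uma: 10×3 + 6×3 + 3×1 + 6×4 + 7×1 + 14×6 + 6×2 = 178
Liam: 10×4 + 6×1 + 3×5 + 6×2 + 7×4 + 14×4 + 6×1 = 163
Omar: 10×6 + 6×6 + 3×3 + 6×1 + 7×5 + 14×1 + 6×6 = 196
Jamal: 10×2 + 6×5 + 3×4 + 6×5 + 7×3 + 14×2 + 6×5 = 171
Noor: 10×1 + 6×4 + 3×6 + 6×3 + 7×2 + 14×5 + 6×4 = 178
Grace: 10×5 + 6×2 + 3×2 + 6×6 + 7×6 + 14×3 + 6×3 = 206

Grace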